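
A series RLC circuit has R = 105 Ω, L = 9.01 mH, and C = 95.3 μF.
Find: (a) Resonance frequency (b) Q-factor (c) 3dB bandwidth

Step 1 — Resonance: ω₀ = 1/√(LC) = 1/√(0.00901·9.53e-05) = 1079 rad/s.
Step 2 — f₀ = ω₀/(2π) = 171.8 Hz.
Step 3 — Series Q: Q = ω₀L/R = 1079·0.00901/105 = 0.0926.
Step 4 — Bandwidth: Δω = ω₀/Q = 1.165e+04 rad/s; BW = Δω/(2π) = 1855 Hz.

(a) f₀ = 171.8 Hz  (b) Q = 0.0926  (c) BW = 1855 Hz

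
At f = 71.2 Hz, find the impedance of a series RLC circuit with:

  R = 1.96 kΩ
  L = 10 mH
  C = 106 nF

Step 1 — Angular frequency: ω = 2π·f = 2π·71.2 = 447.4 rad/s.
Step 2 — Component impedances:
  R: Z = R = 1960 Ω
  L: Z = jωL = j·447.4·0.01 = 0 + j4.474 Ω
  C: Z = 1/(jωC) = -j/(ω·C) = 0 - j2.109e+04 Ω
Step 3 — Series combination: Z_total = R + L + C = 1960 - j2.108e+04 Ω = 2.117e+04∠-84.7° Ω.

Z = 1960 - j2.108e+04 Ω = 2.117e+04∠-84.7° Ω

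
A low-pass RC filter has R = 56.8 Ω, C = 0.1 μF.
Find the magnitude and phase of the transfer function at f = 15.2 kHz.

Step 1 — Angular frequency: ω = 2π·1.52e+04 = 9.55e+04 rad/s.
Step 2 — Transfer function: H(jω) = 1/(1 + jωRC).
Step 3 — Denominator: 1 + jωRC = 1 + j·9.55e+04·56.8·1e-07 = 1 + j0.5425.
Step 4 — H = 0.7726 - j0.4191.
Step 5 — Magnitude: |H| = 0.879 (-1.1 dB); phase: φ = -28.5°.

|H| = 0.879 (-1.1 dB), φ = -28.5°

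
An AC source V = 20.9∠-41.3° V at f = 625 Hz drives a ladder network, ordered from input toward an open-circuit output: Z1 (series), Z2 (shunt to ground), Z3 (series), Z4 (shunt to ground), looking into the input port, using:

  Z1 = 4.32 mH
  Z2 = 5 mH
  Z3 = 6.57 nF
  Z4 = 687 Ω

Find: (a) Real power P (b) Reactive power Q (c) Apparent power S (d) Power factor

Step 1 — Angular frequency: ω = 2π·f = 2π·625 = 3927 rad/s.
Step 2 — Component impedances:
  Z1: Z = jωL = j·3927·0.00432 = 0 + j16.96 Ω
  Z2: Z = jωL = j·3927·0.005 = 0 + j19.63 Ω
  Z3: Z = 1/(jωC) = -j/(ω·C) = 0 - j3.876e+04 Ω
  Z4: Z = R = 687 Ω
Step 3 — Ladder network (open output): work backward from the far end, alternating series and parallel combinations. Z_in = 0.0001764 + j36.61 Ω = 36.61∠90.0° Ω.
Step 4 — Source phasor: V = 20.9∠-41.3° V = 15.7 - j13.79 V.
Step 5 — Current: I = V / Z = -0.3768 - j0.4289 A = 0.5709∠-131.3° A.
Step 6 — Complex power: S = V·I* = 5.75e-05 + j11.93 VA.
Step 7 — Real power: P = Re(S) = 5.75e-05 W.
Step 8 — Reactive power: Q = Im(S) = 11.93 VAR.
Step 9 — Apparent power: |S| = 11.93 VA.
Step 10 — Power factor: PF = P/|S| = 4.819e-06 (lagging).

(a) P = 5.75e-05 W  (b) Q = 11.93 VAR  (c) S = 11.93 VA  (d) PF = 4.819e-06 (lagging)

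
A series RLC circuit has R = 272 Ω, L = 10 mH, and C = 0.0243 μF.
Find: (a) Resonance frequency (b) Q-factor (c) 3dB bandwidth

Step 1 — Resonance: ω₀ = 1/√(LC) = 1/√(0.01·2.43e-08) = 6.415e+04 rad/s.
Step 2 — f₀ = ω₀/(2π) = 1.021e+04 Hz.
Step 3 — Series Q: Q = ω₀L/R = 6.415e+04·0.01/272 = 2.358.
Step 4 — Bandwidth: Δω = ω₀/Q = 2.72e+04 rad/s; BW = Δω/(2π) = 4329 Hz.

(a) f₀ = 1.021e+04 Hz  (b) Q = 2.358  (c) BW = 4329 Hz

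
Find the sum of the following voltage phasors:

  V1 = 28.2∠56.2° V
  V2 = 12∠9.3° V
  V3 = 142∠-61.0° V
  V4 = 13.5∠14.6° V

Step 1 — Convert each phasor to rectangular form:
  V1 = 28.2·(cos(56.2°) + j·sin(56.2°)) = 15.69 + j23.43 V
  V2 = 12·(cos(9.3°) + j·sin(9.3°)) = 11.84 + j1.939 V
  V3 = 142·(cos(-61.0°) + j·sin(-61.0°)) = 68.84 - j124.2 V
  V4 = 13.5·(cos(14.6°) + j·sin(14.6°)) = 13.06 + j3.403 V
Step 2 — Sum components: V_total = 109.4 - j95.42 V.
Step 3 — Convert to polar: |V_total| = 145.2 V, ∠V_total = -41.1°.

V_total = 145.2∠-41.1° V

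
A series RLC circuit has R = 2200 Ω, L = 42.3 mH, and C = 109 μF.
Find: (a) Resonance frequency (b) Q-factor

Step 1 — Resonance condition Im(Z)=0 gives ω₀ = 1/√(LC).
Step 2 — ω₀ = 1/√(0.0423·0.000109) = 465.7 rad/s.
Step 3 — f₀ = ω₀/(2π) = 74.12 Hz.
Step 4 — Series Q: Q = ω₀L/R = 465.7·0.0423/2200 = 0.008954.

(a) f₀ = 74.12 Hz  (b) Q = 0.008954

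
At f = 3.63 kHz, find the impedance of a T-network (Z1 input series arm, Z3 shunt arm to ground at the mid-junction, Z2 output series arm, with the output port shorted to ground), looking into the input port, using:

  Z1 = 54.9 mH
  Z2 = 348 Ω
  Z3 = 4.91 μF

Step 1 — Angular frequency: ω = 2π·f = 2π·3630 = 2.281e+04 rad/s.
Step 2 — Component impedances:
  Z1: Z = jωL = j·2.281e+04·0.0549 = 0 + j1252 Ω
  Z2: Z = R = 348 Ω
  Z3: Z = 1/(jωC) = -j/(ω·C) = 0 - j8.93 Ω
Step 3 — With the output port shorted to ground, the output series arm Z2 runs from the junction to ground; the shunt arm Z3 also runs from the junction to ground. They appear in parallel: Z3 || Z2 = 0.229 - j8.924 Ω.
Step 4 — Series with input arm Z1: Z_in = Z1 + (Z3 || Z2) = 0.229 + j1243 Ω = 1243∠90.0° Ω.

Z = 0.229 + j1243 Ω = 1243∠90.0° Ω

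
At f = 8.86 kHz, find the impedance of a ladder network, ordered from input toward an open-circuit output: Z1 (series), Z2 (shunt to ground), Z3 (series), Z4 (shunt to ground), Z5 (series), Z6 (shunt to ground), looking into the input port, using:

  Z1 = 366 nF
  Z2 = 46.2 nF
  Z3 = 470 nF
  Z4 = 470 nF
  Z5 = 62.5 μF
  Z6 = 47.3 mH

Step 1 — Angular frequency: ω = 2π·f = 2π·8860 = 5.567e+04 rad/s.
Step 2 — Component impedances:
  Z1: Z = 1/(jωC) = -j/(ω·C) = 0 - j49.08 Ω
  Z2: Z = 1/(jωC) = -j/(ω·C) = 0 - j388.8 Ω
  Z3: Z = 1/(jωC) = -j/(ω·C) = 0 - j38.22 Ω
  Z4: Z = 1/(jωC) = -j/(ω·C) = 0 - j38.22 Ω
  Z5: Z = 1/(jωC) = -j/(ω·C) = 0 - j0.2874 Ω
  Z6: Z = jωL = j·5.567e+04·0.0473 = 0 + j2633 Ω
Step 3 — Ladder network (open output): work backward from the far end, alternating series and parallel combinations. Z_in = 0 - j113.4 Ω = 113.4∠-90.0° Ω.

Z = 0 - j113.4 Ω = 113.4∠-90.0° Ω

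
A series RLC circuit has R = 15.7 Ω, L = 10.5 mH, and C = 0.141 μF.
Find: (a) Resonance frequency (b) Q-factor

Step 1 — Resonance condition Im(Z)=0 gives ω₀ = 1/√(LC).
Step 2 — ω₀ = 1/√(0.0105·1.41e-07) = 2.599e+04 rad/s.
Step 3 — f₀ = ω₀/(2π) = 4136 Hz.
Step 4 — Series Q: Q = ω₀L/R = 2.599e+04·0.0105/15.7 = 17.38.

(a) f₀ = 4136 Hz  (b) Q = 17.38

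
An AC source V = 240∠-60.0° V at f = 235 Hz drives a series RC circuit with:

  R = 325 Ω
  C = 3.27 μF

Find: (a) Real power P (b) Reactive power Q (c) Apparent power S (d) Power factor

Step 1 — Angular frequency: ω = 2π·f = 2π·235 = 1477 rad/s.
Step 2 — Component impedances:
  R: Z = R = 325 Ω
  C: Z = 1/(jωC) = -j/(ω·C) = 0 - j207.1 Ω
Step 3 — Series combination: Z_total = R + C = 325 - j207.1 Ω = 385.4∠-32.5° Ω.
Step 4 — Source phasor: V = 240∠-60.0° V = 120 - j207.8 V.
Step 5 — Current: I = V / Z = 0.5524 - j0.2875 A = 0.6228∠-27.5° A.
Step 6 — Complex power: S = V·I* = 126 - j80.32 VA.
Step 7 — Real power: P = Re(S) = 126 W.
Step 8 — Reactive power: Q = Im(S) = -80.32 VAR.
Step 9 — Apparent power: |S| = 149.5 VA.
Step 10 — Power factor: PF = P/|S| = 0.8433 (leading).

(a) P = 126 W  (b) Q = -80.32 VAR  (c) S = 149.5 VA  (d) PF = 0.8433 (leading)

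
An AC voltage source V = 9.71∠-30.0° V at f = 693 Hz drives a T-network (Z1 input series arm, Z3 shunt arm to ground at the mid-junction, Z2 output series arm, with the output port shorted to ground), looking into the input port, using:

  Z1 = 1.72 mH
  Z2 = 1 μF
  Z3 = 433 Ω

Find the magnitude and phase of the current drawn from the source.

Step 1 — Angular frequency: ω = 2π·f = 2π·693 = 4354 rad/s.
Step 2 — Component impedances:
  Z1: Z = jωL = j·4354·0.00172 = 0 + j7.489 Ω
  Z2: Z = 1/(jωC) = -j/(ω·C) = 0 - j229.7 Ω
  Z3: Z = R = 433 Ω
Step 3 — With the output port shorted to ground, the output series arm Z2 runs from the junction to ground; the shunt arm Z3 also runs from the junction to ground. They appear in parallel: Z3 || Z2 = 95.07 - j179.2 Ω.
Step 4 — Series with input arm Z1: Z_in = Z1 + (Z3 || Z2) = 95.07 - j171.7 Ω = 196.3∠-61.0° Ω.
Step 5 — Source phasor: V = 9.71∠-30.0° V = 8.409 - j4.855 V.
Step 6 — Ohm's law: I = V / Z_total = (8.409 - j4.855) / (95.07 - j171.7) = 0.04238 + j0.0255 A.
Step 7 — Convert to polar: |I| = 0.04946 A, ∠I = 31.0°.

I = 0.04946∠31.0° A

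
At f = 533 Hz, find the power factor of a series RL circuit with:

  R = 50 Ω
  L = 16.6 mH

Step 1 — Angular frequency: ω = 2π·f = 2π·533 = 3349 rad/s.
Step 2 — Component impedances:
  R: Z = R = 50 Ω
  L: Z = jωL = j·3349·0.0166 = 0 + j55.59 Ω
Step 3 — Series combination: Z_total = R + L = 50 + j55.59 Ω = 74.77∠48.0° Ω.
Step 4 — Power factor: PF = cos(φ) = Re(Z)/|Z| = 50/74.77 = 0.6687.
Step 5 — Type: Im(Z) = 55.59 ⇒ lagging (phase φ = 48.0°).

PF = 0.6687 (lagging, φ = 48.0°)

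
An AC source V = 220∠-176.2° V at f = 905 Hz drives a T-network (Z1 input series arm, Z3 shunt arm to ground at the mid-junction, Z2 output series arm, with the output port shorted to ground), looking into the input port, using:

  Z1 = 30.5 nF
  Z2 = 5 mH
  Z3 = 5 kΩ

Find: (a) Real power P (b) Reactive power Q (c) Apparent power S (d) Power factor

Step 1 — Angular frequency: ω = 2π·f = 2π·905 = 5686 rad/s.
Step 2 — Component impedances:
  Z1: Z = 1/(jωC) = -j/(ω·C) = 0 - j5766 Ω
  Z2: Z = jωL = j·5686·0.005 = 0 + j28.43 Ω
  Z3: Z = R = 5000 Ω
Step 3 — With the output port shorted to ground, the output series arm Z2 runs from the junction to ground; the shunt arm Z3 also runs from the junction to ground. They appear in parallel: Z3 || Z2 = 0.1617 + j28.43 Ω.
Step 4 — Series with input arm Z1: Z_in = Z1 + (Z3 || Z2) = 0.1617 - j5738 Ω = 5738∠-90.0° Ω.
Step 5 — Source phasor: V = 220∠-176.2° V = -219.5 - j14.58 V.
Step 6 — Current: I = V / Z = 0.00254 - j0.03826 A = 0.03834∠-86.2° A.
Step 7 — Complex power: S = V·I* = 0.0002377 - j8.436 VA.
Step 8 — Real power: P = Re(S) = 0.0002377 W.
Step 9 — Reactive power: Q = Im(S) = -8.436 VAR.
Step 10 — Apparent power: |S| = 8.436 VA.
Step 11 — Power factor: PF = P/|S| = 2.818e-05 (leading).

(a) P = 0.0002377 W  (b) Q = -8.436 VAR  (c) S = 8.436 VA  (d) PF = 2.818e-05 (leading)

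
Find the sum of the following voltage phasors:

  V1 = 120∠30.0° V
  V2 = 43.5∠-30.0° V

Step 1 — Convert each phasor to rectangular form:
  V1 = 120·(cos(30.0°) + j·sin(30.0°)) = 103.9 + j60 V
  V2 = 43.5·(cos(-30.0°) + j·sin(-30.0°)) = 37.67 - j21.75 V
Step 2 — Sum components: V_total = 141.6 + j38.25 V.
Step 3 — Convert to polar: |V_total| = 146.7 V, ∠V_total = 15.1°.

V_total = 146.7∠15.1° V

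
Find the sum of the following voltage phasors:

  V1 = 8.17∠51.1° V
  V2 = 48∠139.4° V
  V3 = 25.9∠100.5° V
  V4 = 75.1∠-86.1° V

Step 1 — Convert each phasor to rectangular form:
  V1 = 8.17·(cos(51.1°) + j·sin(51.1°)) = 5.13 + j6.358 V
  V2 = 48·(cos(139.4°) + j·sin(139.4°)) = -36.45 + j31.24 V
  V3 = 25.9·(cos(100.5°) + j·sin(100.5°)) = -4.72 + j25.47 V
  V4 = 75.1·(cos(-86.1°) + j·sin(-86.1°)) = 5.108 - j74.93 V
Step 2 — Sum components: V_total = -30.93 - j11.86 V.
Step 3 — Convert to polar: |V_total| = 33.12 V, ∠V_total = -159.0°.

V_total = 33.12∠-159.0° V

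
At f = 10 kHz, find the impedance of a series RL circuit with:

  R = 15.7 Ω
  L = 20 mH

Step 1 — Angular frequency: ω = 2π·f = 2π·1e+04 = 6.283e+04 rad/s.
Step 2 — Component impedances:
  R: Z = R = 15.7 Ω
  L: Z = jωL = j·6.283e+04·0.02 = 0 + j1257 Ω
Step 3 — Series combination: Z_total = R + L = 15.7 + j1257 Ω = 1257∠89.3° Ω.

Z = 15.7 + j1257 Ω = 1257∠89.3° Ω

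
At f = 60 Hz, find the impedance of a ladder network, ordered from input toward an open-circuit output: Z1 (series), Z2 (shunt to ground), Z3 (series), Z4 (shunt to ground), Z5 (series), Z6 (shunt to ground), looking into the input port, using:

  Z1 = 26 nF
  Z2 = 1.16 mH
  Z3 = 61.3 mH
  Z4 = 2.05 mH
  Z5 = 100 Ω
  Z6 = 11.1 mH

Step 1 — Angular frequency: ω = 2π·f = 2π·60 = 377 rad/s.
Step 2 — Component impedances:
  Z1: Z = 1/(jωC) = -j/(ω·C) = 0 - j1.02e+05 Ω
  Z2: Z = jωL = j·377·0.00116 = 0 + j0.4373 Ω
  Z3: Z = jωL = j·377·0.0613 = 0 + j23.11 Ω
  Z4: Z = jωL = j·377·0.00205 = 0 + j0.7728 Ω
  Z5: Z = R = 100 Ω
  Z6: Z = jωL = j·377·0.0111 = 0 + j4.185 Ω
Step 3 — Ladder network (open output): work backward from the far end, alternating series and parallel combinations. Z_in = 0 - j1.02e+05 Ω = 1.02e+05∠-90.0° Ω.

Z = 0 - j1.02e+05 Ω = 1.02e+05∠-90.0° Ω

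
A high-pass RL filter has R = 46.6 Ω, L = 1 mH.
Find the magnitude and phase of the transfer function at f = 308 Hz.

Step 1 — Angular frequency: ω = 2π·308 = 1935 rad/s.
Step 2 — Transfer function: H(jω) = jωL/(R + jωL).
Step 3 — Numerator jωL = j·1.935; denominator R + jωL = 46.6 + j1.935.
Step 4 — H = 0.001722 + j0.04146.
Step 5 — Magnitude: |H| = 0.04149 (-27.6 dB); phase: φ = 87.6°.

|H| = 0.04149 (-27.6 dB), φ = 87.6°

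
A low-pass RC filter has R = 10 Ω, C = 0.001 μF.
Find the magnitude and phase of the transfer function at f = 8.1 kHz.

Step 1 — Angular frequency: ω = 2π·8100 = 5.089e+04 rad/s.
Step 2 — Transfer function: H(jω) = 1/(1 + jωRC).
Step 3 — Denominator: 1 + jωRC = 1 + j·5.089e+04·10·1e-09 = 1 + j0.0005089.
Step 4 — H = 1 - j0.0005089.
Step 5 — Magnitude: |H| = 1 (-0.0 dB); phase: φ = -0.0°.

|H| = 1 (-0.0 dB), φ = -0.0°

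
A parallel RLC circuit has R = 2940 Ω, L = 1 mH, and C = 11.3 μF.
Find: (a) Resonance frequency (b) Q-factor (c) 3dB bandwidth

Step 1 — Resonance: ω₀ = 1/√(LC) = 1/√(0.001·1.13e-05) = 9407 rad/s.
Step 2 — f₀ = ω₀/(2π) = 1497 Hz.
Step 3 — Parallel Q: Q = R/(ω₀L) = 2940/(9407·0.001) = 312.5.
Step 4 — Bandwidth: Δω = ω₀/Q = 30.1 rad/s; BW = Δω/(2π) = 4.791 Hz.

(a) f₀ = 1497 Hz  (b) Q = 312.5  (c) BW = 4.791 Hz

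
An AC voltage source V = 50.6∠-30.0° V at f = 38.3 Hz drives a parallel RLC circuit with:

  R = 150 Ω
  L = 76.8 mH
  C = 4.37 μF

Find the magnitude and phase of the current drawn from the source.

Step 1 — Angular frequency: ω = 2π·f = 2π·38.3 = 240.6 rad/s.
Step 2 — Component impedances:
  R: Z = R = 150 Ω
  L: Z = jωL = j·240.6·0.0768 = 0 + j18.48 Ω
  C: Z = 1/(jωC) = -j/(ω·C) = 0 - j950.9 Ω
Step 3 — Parallel combination: 1/Z_total = 1/R + 1/L + 1/C; Z_total = 2.331 + j18.55 Ω = 18.7∠82.8° Ω.
Step 4 — Source phasor: V = 50.6∠-30.0° V = 43.82 - j25.3 V.
Step 5 — Ohm's law: I = V / Z_total = (43.82 - j25.3) / (2.331 + j18.55) = -1.05 - j2.494 A.
Step 6 — Convert to polar: |I| = 2.706 A, ∠I = -112.8°.

I = 2.706∠-112.8° A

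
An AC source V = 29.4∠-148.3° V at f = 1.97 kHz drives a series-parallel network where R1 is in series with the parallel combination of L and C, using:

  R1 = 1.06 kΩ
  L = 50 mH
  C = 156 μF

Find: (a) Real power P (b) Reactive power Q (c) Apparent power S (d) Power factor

Step 1 — Angular frequency: ω = 2π·f = 2π·1970 = 1.238e+04 rad/s.
Step 2 — Component impedances:
  R1: Z = R = 1060 Ω
  L: Z = jωL = j·1.238e+04·0.05 = 0 + j618.9 Ω
  C: Z = 1/(jωC) = -j/(ω·C) = 0 - j0.5179 Ω
Step 3 — Parallel branch: L || C = 1/(1/L + 1/C) = 0 - j0.5183 Ω.
Step 4 — Series with R1: Z_total = R1 + (L || C) = 1060 - j0.5183 Ω = 1060∠-0.0° Ω.
Step 5 — Source phasor: V = 29.4∠-148.3° V = -25.01 - j15.45 V.
Step 6 — Current: I = V / Z = -0.02359 - j0.01459 A = 0.02774∠-148.3° A.
Step 7 — Complex power: S = V·I* = 0.8154 - j0.0003987 VA.
Step 8 — Real power: P = Re(S) = 0.8154 W.
Step 9 — Reactive power: Q = Im(S) = -0.0003987 VAR.
Step 10 — Apparent power: |S| = 0.8154 VA.
Step 11 — Power factor: PF = P/|S| = 1 (leading).

(a) P = 0.8154 W  (b) Q = -0.0003987 VAR  (c) S = 0.8154 VA  (d) PF = 1 (leading)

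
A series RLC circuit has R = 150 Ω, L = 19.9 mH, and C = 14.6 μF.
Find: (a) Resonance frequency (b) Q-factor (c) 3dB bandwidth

Step 1 — Resonance: ω₀ = 1/√(LC) = 1/√(0.0199·1.46e-05) = 1855 rad/s.
Step 2 — f₀ = ω₀/(2π) = 295.3 Hz.
Step 3 — Series Q: Q = ω₀L/R = 1855·0.0199/150 = 0.2461.
Step 4 — Bandwidth: Δω = ω₀/Q = 7538 rad/s; BW = Δω/(2π) = 1200 Hz.

(a) f₀ = 295.3 Hz  (b) Q = 0.2461  (c) BW = 1200 Hz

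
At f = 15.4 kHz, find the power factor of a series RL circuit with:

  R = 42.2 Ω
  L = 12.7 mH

Step 1 — Angular frequency: ω = 2π·f = 2π·1.54e+04 = 9.676e+04 rad/s.
Step 2 — Component impedances:
  R: Z = R = 42.2 Ω
  L: Z = jωL = j·9.676e+04·0.0127 = 0 + j1229 Ω
Step 3 — Series combination: Z_total = R + L = 42.2 + j1229 Ω = 1230∠88.0° Ω.
Step 4 — Power factor: PF = cos(φ) = Re(Z)/|Z| = 42.2/1229.6 = 0.03432.
Step 5 — Type: Im(Z) = 1229 ⇒ lagging (phase φ = 88.0°).

PF = 0.03432 (lagging, φ = 88.0°)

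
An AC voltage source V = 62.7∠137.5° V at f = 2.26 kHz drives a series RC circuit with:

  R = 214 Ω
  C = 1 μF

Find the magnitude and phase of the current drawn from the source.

Step 1 — Angular frequency: ω = 2π·f = 2π·2260 = 1.42e+04 rad/s.
Step 2 — Component impedances:
  R: Z = R = 214 Ω
  C: Z = 1/(jωC) = -j/(ω·C) = 0 - j70.42 Ω
Step 3 — Series combination: Z_total = R + C = 214 - j70.42 Ω = 225.3∠-18.2° Ω.
Step 4 — Source phasor: V = 62.7∠137.5° V = -46.23 + j42.36 V.
Step 5 — Ohm's law: I = V / Z_total = (-46.23 + j42.36) / (214 - j70.42) = -0.2537 + j0.1145 A.
Step 6 — Convert to polar: |I| = 0.2783 A, ∠I = 155.7°.

I = 0.2783∠155.7° A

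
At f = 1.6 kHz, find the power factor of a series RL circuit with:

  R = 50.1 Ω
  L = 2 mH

Step 1 — Angular frequency: ω = 2π·f = 2π·1600 = 1.005e+04 rad/s.
Step 2 — Component impedances:
  R: Z = R = 50.1 Ω
  L: Z = jωL = j·1.005e+04·0.002 = 0 + j20.11 Ω
Step 3 — Series combination: Z_total = R + L = 50.1 + j20.11 Ω = 53.98∠21.9° Ω.
Step 4 — Power factor: PF = cos(φ) = Re(Z)/|Z| = 50.1/53.98 = 0.9281.
Step 5 — Type: Im(Z) = 20.11 ⇒ lagging (phase φ = 21.9°).

PF = 0.9281 (lagging, φ = 21.9°)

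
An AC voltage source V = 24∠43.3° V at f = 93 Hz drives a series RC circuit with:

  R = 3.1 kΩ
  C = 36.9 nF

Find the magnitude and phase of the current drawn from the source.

Step 1 — Angular frequency: ω = 2π·f = 2π·93 = 584.3 rad/s.
Step 2 — Component impedances:
  R: Z = R = 3100 Ω
  C: Z = 1/(jωC) = -j/(ω·C) = 0 - j4.638e+04 Ω
Step 3 — Series combination: Z_total = R + C = 3100 - j4.638e+04 Ω = 4.648e+04∠-86.2° Ω.
Step 4 — Source phasor: V = 24∠43.3° V = 17.47 + j16.46 V.
Step 5 — Ohm's law: I = V / Z_total = (17.47 + j16.46) / (3100 - j4.638e+04) = -0.0003283 + j0.0003986 A.
Step 6 — Convert to polar: |I| = 0.0005163 A, ∠I = 129.5°.

I = 0.0005163∠129.5° A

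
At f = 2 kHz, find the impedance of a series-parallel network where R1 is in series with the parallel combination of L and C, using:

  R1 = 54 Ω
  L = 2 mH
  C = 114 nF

Step 1 — Angular frequency: ω = 2π·f = 2π·2000 = 1.257e+04 rad/s.
Step 2 — Component impedances:
  R1: Z = R = 54 Ω
  L: Z = jωL = j·1.257e+04·0.002 = 0 + j25.13 Ω
  C: Z = 1/(jωC) = -j/(ω·C) = 0 - j698 Ω
Step 3 — Parallel branch: L || C = 1/(1/L + 1/C) = 0 + j26.07 Ω.
Step 4 — Series with R1: Z_total = R1 + (L || C) = 54 + j26.07 Ω = 59.96∠25.8° Ω.

Z = 54 + j26.07 Ω = 59.96∠25.8° Ω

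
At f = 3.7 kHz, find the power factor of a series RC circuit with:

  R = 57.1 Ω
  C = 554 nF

Step 1 — Angular frequency: ω = 2π·f = 2π·3700 = 2.325e+04 rad/s.
Step 2 — Component impedances:
  R: Z = R = 57.1 Ω
  C: Z = 1/(jωC) = -j/(ω·C) = 0 - j77.64 Ω
Step 3 — Series combination: Z_total = R + C = 57.1 - j77.64 Ω = 96.38∠-53.7° Ω.
Step 4 — Power factor: PF = cos(φ) = Re(Z)/|Z| = 57.1/96.38 = 0.5924.
Step 5 — Type: Im(Z) = -77.64 ⇒ leading (phase φ = -53.7°).

PF = 0.5924 (leading, φ = -53.7°)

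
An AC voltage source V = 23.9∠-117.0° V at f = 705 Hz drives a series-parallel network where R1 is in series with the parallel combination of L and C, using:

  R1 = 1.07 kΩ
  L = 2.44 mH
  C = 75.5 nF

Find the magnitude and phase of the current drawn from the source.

Step 1 — Angular frequency: ω = 2π·f = 2π·705 = 4430 rad/s.
Step 2 — Component impedances:
  R1: Z = R = 1070 Ω
  L: Z = jωL = j·4430·0.00244 = 0 + j10.81 Ω
  C: Z = 1/(jωC) = -j/(ω·C) = 0 - j2990 Ω
Step 3 — Parallel branch: L || C = 1/(1/L + 1/C) = 0 + j10.85 Ω.
Step 4 — Series with R1: Z_total = R1 + (L || C) = 1070 + j10.85 Ω = 1070∠0.6° Ω.
Step 5 — Source phasor: V = 23.9∠-117.0° V = -10.85 - j21.3 V.
Step 6 — Ohm's law: I = V / Z_total = (-10.85 - j21.3) / (1070 + j10.85) = -0.01034 - j0.0198 A.
Step 7 — Convert to polar: |I| = 0.02234 A, ∠I = -117.6°.

I = 0.02234∠-117.6° A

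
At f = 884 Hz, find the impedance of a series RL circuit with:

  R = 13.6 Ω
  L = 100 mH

Step 1 — Angular frequency: ω = 2π·f = 2π·884 = 5554 rad/s.
Step 2 — Component impedances:
  R: Z = R = 13.6 Ω
  L: Z = jωL = j·5554·0.1 = 0 + j555.4 Ω
Step 3 — Series combination: Z_total = R + L = 13.6 + j555.4 Ω = 555.6∠88.6° Ω.

Z = 13.6 + j555.4 Ω = 555.6∠88.6° Ω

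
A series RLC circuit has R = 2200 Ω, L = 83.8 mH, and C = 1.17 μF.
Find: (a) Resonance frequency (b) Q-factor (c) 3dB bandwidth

Step 1 — Resonance condition Im(Z)=0 gives ω₀ = 1/√(LC).
Step 2 — ω₀ = 1/√(0.0838·1.17e-06) = 3194 rad/s.
Step 3 — f₀ = ω₀/(2π) = 508.3 Hz.
Step 4 — Series Q: Q = ω₀L/R = 3194·0.0838/2200 = 0.1216.
Step 5 — 3dB bandwidth: Δω = ω₀/Q = 2.625e+04 rad/s; BW = Δω/(2π) = 4178 Hz.

(a) f₀ = 508.3 Hz  (b) Q = 0.1216  (c) BW = 4178 Hz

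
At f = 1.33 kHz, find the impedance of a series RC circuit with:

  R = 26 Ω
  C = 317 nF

Step 1 — Angular frequency: ω = 2π·f = 2π·1330 = 8357 rad/s.
Step 2 — Component impedances:
  R: Z = R = 26 Ω
  C: Z = 1/(jωC) = -j/(ω·C) = 0 - j377.5 Ω
Step 3 — Series combination: Z_total = R + C = 26 - j377.5 Ω = 378.4∠-86.1° Ω.

Z = 26 - j377.5 Ω = 378.4∠-86.1° Ω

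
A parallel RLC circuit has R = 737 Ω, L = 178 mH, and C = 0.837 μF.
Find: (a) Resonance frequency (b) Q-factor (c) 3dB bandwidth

Step 1 — Resonance: ω₀ = 1/√(LC) = 1/√(0.178·8.37e-07) = 2591 rad/s.
Step 2 — f₀ = ω₀/(2π) = 412.3 Hz.
Step 3 — Parallel Q: Q = R/(ω₀L) = 737/(2591·0.178) = 1.598.
Step 4 — Bandwidth: Δω = ω₀/Q = 1621 rad/s; BW = Δω/(2π) = 258 Hz.

(a) f₀ = 412.3 Hz  (b) Q = 1.598  (c) BW = 258 Hz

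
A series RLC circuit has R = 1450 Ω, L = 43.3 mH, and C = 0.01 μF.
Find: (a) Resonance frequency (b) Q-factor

Step 1 — Resonance condition Im(Z)=0 gives ω₀ = 1/√(LC).
Step 2 — ω₀ = 1/√(0.0433·1e-08) = 4.806e+04 rad/s.
Step 3 — f₀ = ω₀/(2π) = 7648 Hz.
Step 4 — Series Q: Q = ω₀L/R = 4.806e+04·0.0433/1450 = 1.435.

(a) f₀ = 7648 Hz  (b) Q = 1.435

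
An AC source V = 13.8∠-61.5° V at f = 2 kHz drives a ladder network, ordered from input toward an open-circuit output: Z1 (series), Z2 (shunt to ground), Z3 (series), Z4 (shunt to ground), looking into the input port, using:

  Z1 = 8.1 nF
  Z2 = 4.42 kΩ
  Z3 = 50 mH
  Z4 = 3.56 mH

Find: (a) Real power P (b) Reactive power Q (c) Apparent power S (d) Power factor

Step 1 — Angular frequency: ω = 2π·f = 2π·2000 = 1.257e+04 rad/s.
Step 2 — Component impedances:
  Z1: Z = 1/(jωC) = -j/(ω·C) = 0 - j9824 Ω
  Z2: Z = R = 4420 Ω
  Z3: Z = jωL = j·1.257e+04·0.05 = 0 + j628.3 Ω
  Z4: Z = jωL = j·1.257e+04·0.00356 = 0 + j44.74 Ω
Step 3 — Ladder network (open output): work backward from the far end, alternating series and parallel combinations. Z_in = 100.2 - j9167 Ω = 9167∠-89.4° Ω.
Step 4 — Source phasor: V = 13.8∠-61.5° V = 6.585 - j12.13 V.
Step 5 — Current: I = V / Z = 0.001331 + j0.0007038 A = 0.001505∠27.9° A.
Step 6 — Complex power: S = V·I* = 0.000227 - j0.02077 VA.
Step 7 — Real power: P = Re(S) = 0.000227 W.
Step 8 — Reactive power: Q = Im(S) = -0.02077 VAR.
Step 9 — Apparent power: |S| = 0.02077 VA.
Step 10 — Power factor: PF = P/|S| = 0.01093 (leading).

(a) P = 0.000227 W  (b) Q = -0.02077 VAR  (c) S = 0.02077 VA  (d) PF = 0.01093 (leading)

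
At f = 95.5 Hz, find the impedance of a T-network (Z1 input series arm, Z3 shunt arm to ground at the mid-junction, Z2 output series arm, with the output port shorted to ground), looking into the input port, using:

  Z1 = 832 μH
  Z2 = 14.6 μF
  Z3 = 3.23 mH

Step 1 — Angular frequency: ω = 2π·f = 2π·95.5 = 600 rad/s.
Step 2 — Component impedances:
  Z1: Z = jωL = j·600·0.000832 = 0 + j0.4992 Ω
  Z2: Z = 1/(jωC) = -j/(ω·C) = 0 - j114.1 Ω
  Z3: Z = jωL = j·600·0.00323 = 0 + j1.938 Ω
Step 3 — With the output port shorted to ground, the output series arm Z2 runs from the junction to ground; the shunt arm Z3 also runs from the junction to ground. They appear in parallel: Z3 || Z2 = 0 + j1.972 Ω.
Step 4 — Series with input arm Z1: Z_in = Z1 + (Z3 || Z2) = 0 + j2.471 Ω = 2.471∠90.0° Ω.

Z = 0 + j2.471 Ω = 2.471∠90.0° Ω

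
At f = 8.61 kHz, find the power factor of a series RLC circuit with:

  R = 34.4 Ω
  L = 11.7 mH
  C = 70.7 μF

Step 1 — Angular frequency: ω = 2π·f = 2π·8610 = 5.41e+04 rad/s.
Step 2 — Component impedances:
  R: Z = R = 34.4 Ω
  L: Z = jωL = j·5.41e+04·0.0117 = 0 + j632.9 Ω
  C: Z = 1/(jωC) = -j/(ω·C) = 0 - j0.2615 Ω
Step 3 — Series combination: Z_total = R + L + C = 34.4 + j632.7 Ω = 633.6∠86.9° Ω.
Step 4 — Power factor: PF = cos(φ) = Re(Z)/|Z| = 34.4/633.6 = 0.05429.
Step 5 — Type: Im(Z) = 632.7 ⇒ lagging (phase φ = 86.9°).

PF = 0.05429 (lagging, φ = 86.9°)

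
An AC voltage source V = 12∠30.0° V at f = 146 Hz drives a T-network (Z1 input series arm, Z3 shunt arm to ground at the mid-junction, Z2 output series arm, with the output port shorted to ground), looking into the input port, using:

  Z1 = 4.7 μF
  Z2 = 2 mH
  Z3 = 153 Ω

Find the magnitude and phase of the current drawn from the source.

Step 1 — Angular frequency: ω = 2π·f = 2π·146 = 917.3 rad/s.
Step 2 — Component impedances:
  Z1: Z = 1/(jωC) = -j/(ω·C) = 0 - j231.9 Ω
  Z2: Z = jωL = j·917.3·0.002 = 0 + j1.835 Ω
  Z3: Z = R = 153 Ω
Step 3 — With the output port shorted to ground, the output series arm Z2 runs from the junction to ground; the shunt arm Z3 also runs from the junction to ground. They appear in parallel: Z3 || Z2 = 0.022 + j1.834 Ω.
Step 4 — Series with input arm Z1: Z_in = Z1 + (Z3 || Z2) = 0.022 - j230.1 Ω = 230.1∠-90.0° Ω.
Step 5 — Source phasor: V = 12∠30.0° V = 10.39 + j6 V.
Step 6 — Ohm's law: I = V / Z_total = (10.39 + j6) / (0.022 - j230.1) = -0.02607 + j0.04517 A.
Step 7 — Convert to polar: |I| = 0.05215 A, ∠I = 120.0°.

I = 0.05215∠120.0° A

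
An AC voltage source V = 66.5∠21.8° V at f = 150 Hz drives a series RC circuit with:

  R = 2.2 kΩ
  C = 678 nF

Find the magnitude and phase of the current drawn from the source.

Step 1 — Angular frequency: ω = 2π·f = 2π·150 = 942.5 rad/s.
Step 2 — Component impedances:
  R: Z = R = 2200 Ω
  C: Z = 1/(jωC) = -j/(ω·C) = 0 - j1565 Ω
Step 3 — Series combination: Z_total = R + C = 2200 - j1565 Ω = 2700∠-35.4° Ω.
Step 4 — Source phasor: V = 66.5∠21.8° V = 61.74 + j24.7 V.
Step 5 — Ohm's law: I = V / Z_total = (61.74 + j24.7) / (2200 - j1565) = 0.01333 + j0.02071 A.
Step 6 — Convert to polar: |I| = 0.02463 A, ∠I = 57.2°.

I = 0.02463∠57.2° A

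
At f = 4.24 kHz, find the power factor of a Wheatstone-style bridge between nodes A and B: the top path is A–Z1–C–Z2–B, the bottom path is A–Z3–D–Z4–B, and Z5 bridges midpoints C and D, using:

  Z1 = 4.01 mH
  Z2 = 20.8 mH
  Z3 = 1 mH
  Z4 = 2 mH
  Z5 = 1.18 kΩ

Step 1 — Angular frequency: ω = 2π·f = 2π·4240 = 2.664e+04 rad/s.
Step 2 — Component impedances:
  Z1: Z = jωL = j·2.664e+04·0.00401 = 0 + j106.8 Ω
  Z2: Z = jωL = j·2.664e+04·0.0208 = 0 + j554.1 Ω
  Z3: Z = jωL = j·2.664e+04·0.001 = 0 + j26.64 Ω
  Z4: Z = jωL = j·2.664e+04·0.002 = 0 + j53.28 Ω
  Z5: Z = R = 1180 Ω
Step 3 — Bridge requires nodal analysis (the Z5 bridge couples midpoints C and D, so the two paths cannot be reduced to a simple series/parallel combination). Setting node B to ground and injecting 1 A at node A, the 3-node admittance system at A, C, D solves to V_A = Z_AB = 0.1259 + j71.29 Ω = 71.29∠89.9° Ω.
Step 4 — Power factor: PF = cos(φ) = Re(Z)/|Z| = 0.12594/71.289 = 0.001767.
Step 5 — Type: Im(Z) = 71.29 ⇒ lagging (phase φ = 89.9°).

PF = 0.001767 (lagging, φ = 89.9°)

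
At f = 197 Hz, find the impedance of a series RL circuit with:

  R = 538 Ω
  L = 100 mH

Step 1 — Angular frequency: ω = 2π·f = 2π·197 = 1238 rad/s.
Step 2 — Component impedances:
  R: Z = R = 538 Ω
  L: Z = jωL = j·1238·0.1 = 0 + j123.8 Ω
Step 3 — Series combination: Z_total = R + L = 538 + j123.8 Ω = 552.1∠13.0° Ω.

Z = 538 + j123.8 Ω = 552.1∠13.0° Ω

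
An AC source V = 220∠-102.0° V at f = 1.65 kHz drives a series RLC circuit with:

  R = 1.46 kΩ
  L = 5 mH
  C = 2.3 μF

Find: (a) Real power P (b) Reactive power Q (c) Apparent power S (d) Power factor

Step 1 — Angular frequency: ω = 2π·f = 2π·1650 = 1.037e+04 rad/s.
Step 2 — Component impedances:
  R: Z = R = 1460 Ω
  L: Z = jωL = j·1.037e+04·0.005 = 0 + j51.84 Ω
  C: Z = 1/(jωC) = -j/(ω·C) = 0 - j41.94 Ω
Step 3 — Series combination: Z_total = R + L + C = 1460 + j9.898 Ω = 1460∠0.4° Ω.
Step 4 — Source phasor: V = 220∠-102.0° V = -45.74 - j215.2 V.
Step 5 — Current: I = V / Z = -0.03233 - j0.1472 A = 0.1507∠-102.4° A.
Step 6 — Complex power: S = V·I* = 33.15 + j0.2247 VA.
Step 7 — Real power: P = Re(S) = 33.15 W.
Step 8 — Reactive power: Q = Im(S) = 0.2247 VAR.
Step 9 — Apparent power: |S| = 33.15 VA.
Step 10 — Power factor: PF = P/|S| = 1 (lagging).

(a) P = 33.15 W  (b) Q = 0.2247 VAR  (c) S = 33.15 VA  (d) PF = 1 (lagging)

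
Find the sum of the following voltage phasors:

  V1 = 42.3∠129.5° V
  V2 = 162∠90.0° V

Step 1 — Convert each phasor to rectangular form:
  V1 = 42.3·(cos(129.5°) + j·sin(129.5°)) = -26.91 + j32.64 V
  V2 = 162·(cos(90.0°) + j·sin(90.0°)) = 0 + j162 V
Step 2 — Sum components: V_total = -26.91 + j194.6 V.
Step 3 — Convert to polar: |V_total| = 196.5 V, ∠V_total = 97.9°.

V_total = 196.5∠97.9° V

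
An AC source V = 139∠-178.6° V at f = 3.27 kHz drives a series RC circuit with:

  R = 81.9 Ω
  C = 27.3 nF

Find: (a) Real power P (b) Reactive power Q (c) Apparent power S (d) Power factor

Step 1 — Angular frequency: ω = 2π·f = 2π·3270 = 2.055e+04 rad/s.
Step 2 — Component impedances:
  R: Z = R = 81.9 Ω
  C: Z = 1/(jωC) = -j/(ω·C) = 0 - j1783 Ω
Step 3 — Series combination: Z_total = R + C = 81.9 - j1783 Ω = 1785∠-87.4° Ω.
Step 4 — Source phasor: V = 139∠-178.6° V = -139 - j3.396 V.
Step 5 — Current: I = V / Z = -0.001672 - j0.07787 A = 0.07788∠-91.2° A.
Step 6 — Complex power: S = V·I* = 0.4968 - j10.81 VA.
Step 7 — Real power: P = Re(S) = 0.4968 W.
Step 8 — Reactive power: Q = Im(S) = -10.81 VAR.
Step 9 — Apparent power: |S| = 10.83 VA.
Step 10 — Power factor: PF = P/|S| = 0.04589 (leading).

(a) P = 0.4968 W  (b) Q = -10.81 VAR  (c) S = 10.83 VA  (d) PF = 0.04589 (leading)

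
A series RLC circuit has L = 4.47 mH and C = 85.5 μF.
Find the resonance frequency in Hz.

Step 1 — Resonance condition Im(Z)=0 gives ω₀ = 1/√(LC).
Step 2 — ω₀ = 1/√(0.00447·8.55e-05) = 1618 rad/s.
Step 3 — f₀ = ω₀/(2π) = 257.4 Hz.

f₀ = 257.4 Hz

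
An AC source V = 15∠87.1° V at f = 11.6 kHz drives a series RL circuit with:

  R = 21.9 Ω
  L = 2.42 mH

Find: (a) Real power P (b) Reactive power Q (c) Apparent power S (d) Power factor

Step 1 — Angular frequency: ω = 2π·f = 2π·1.16e+04 = 7.288e+04 rad/s.
Step 2 — Component impedances:
  R: Z = R = 21.9 Ω
  L: Z = jωL = j·7.288e+04·0.00242 = 0 + j176.4 Ω
Step 3 — Series combination: Z_total = R + L = 21.9 + j176.4 Ω = 177.7∠82.9° Ω.
Step 4 — Source phasor: V = 15∠87.1° V = 0.7589 + j14.98 V.
Step 5 — Current: I = V / Z = 0.08417 + j0.006148 A = 0.08439∠4.2° A.
Step 6 — Complex power: S = V·I* = 0.156 + j1.256 VA.
Step 7 — Real power: P = Re(S) = 0.156 W.
Step 8 — Reactive power: Q = Im(S) = 1.256 VAR.
Step 9 — Apparent power: |S| = 1.266 VA.
Step 10 — Power factor: PF = P/|S| = 0.1232 (lagging).

(a) P = 0.156 W  (b) Q = 1.256 VAR  (c) S = 1.266 VA  (d) PF = 0.1232 (lagging)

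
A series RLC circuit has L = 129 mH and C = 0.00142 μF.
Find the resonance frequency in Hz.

Step 1 — Resonance condition Im(Z)=0 gives ω₀ = 1/√(LC).
Step 2 — ω₀ = 1/√(0.129·1.42e-09) = 7.389e+04 rad/s.
Step 3 — f₀ = ω₀/(2π) = 1.176e+04 Hz.

f₀ = 1.176e+04 Hz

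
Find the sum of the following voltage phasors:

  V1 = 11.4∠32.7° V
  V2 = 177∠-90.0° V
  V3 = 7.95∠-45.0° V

Step 1 — Convert each phasor to rectangular form:
  V1 = 11.4·(cos(32.7°) + j·sin(32.7°)) = 9.593 + j6.159 V
  V2 = 177·(cos(-90.0°) + j·sin(-90.0°)) = 0 - j177 V
  V3 = 7.95·(cos(-45.0°) + j·sin(-45.0°)) = 5.621 - j5.621 V
Step 2 — Sum components: V_total = 15.21 - j176.5 V.
Step 3 — Convert to polar: |V_total| = 177.1 V, ∠V_total = -85.1°.

V_total = 177.1∠-85.1° V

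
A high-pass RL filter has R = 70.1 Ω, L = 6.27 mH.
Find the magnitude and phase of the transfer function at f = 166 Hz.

Step 1 — Angular frequency: ω = 2π·166 = 1043 rad/s.
Step 2 — Transfer function: H(jω) = jωL/(R + jωL).
Step 3 — Numerator jωL = j·6.54; denominator R + jωL = 70.1 + j6.54.
Step 4 — H = 0.008628 + j0.09249.
Step 5 — Magnitude: |H| = 0.09289 (-20.6 dB); phase: φ = 84.7°.

|H| = 0.09289 (-20.6 dB), φ = 84.7°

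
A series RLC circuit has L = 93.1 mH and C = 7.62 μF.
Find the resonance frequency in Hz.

Step 1 — Resonance condition Im(Z)=0 gives ω₀ = 1/√(LC).
Step 2 — ω₀ = 1/√(0.0931·7.62e-06) = 1187 rad/s.
Step 3 — f₀ = ω₀/(2π) = 189 Hz.

f₀ = 189 Hz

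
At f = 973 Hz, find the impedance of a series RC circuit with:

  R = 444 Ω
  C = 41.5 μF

Step 1 — Angular frequency: ω = 2π·f = 2π·973 = 6114 rad/s.
Step 2 — Component impedances:
  R: Z = R = 444 Ω
  C: Z = 1/(jωC) = -j/(ω·C) = 0 - j3.941 Ω
Step 3 — Series combination: Z_total = R + C = 444 - j3.941 Ω = 444∠-0.5° Ω.

Z = 444 - j3.941 Ω = 444∠-0.5° Ω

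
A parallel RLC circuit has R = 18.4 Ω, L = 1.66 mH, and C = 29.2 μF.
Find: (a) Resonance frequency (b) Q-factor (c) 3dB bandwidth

Step 1 — Resonance: ω₀ = 1/√(LC) = 1/√(0.00166·2.92e-05) = 4542 rad/s.
Step 2 — f₀ = ω₀/(2π) = 722.9 Hz.
Step 3 — Parallel Q: Q = R/(ω₀L) = 18.4/(4542·0.00166) = 2.44.
Step 4 — Bandwidth: Δω = ω₀/Q = 1861 rad/s; BW = Δω/(2π) = 296.2 Hz.

(a) f₀ = 722.9 Hz  (b) Q = 2.44  (c) BW = 296.2 Hz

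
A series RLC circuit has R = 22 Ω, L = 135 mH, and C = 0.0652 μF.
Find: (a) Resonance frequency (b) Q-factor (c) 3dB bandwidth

Step 1 — Resonance: ω₀ = 1/√(LC) = 1/√(0.135·6.52e-08) = 1.066e+04 rad/s.
Step 2 — f₀ = ω₀/(2π) = 1696 Hz.
Step 3 — Series Q: Q = ω₀L/R = 1.066e+04·0.135/22 = 65.41.
Step 4 — Bandwidth: Δω = ω₀/Q = 163 rad/s; BW = Δω/(2π) = 25.94 Hz.

(a) f₀ = 1696 Hz  (b) Q = 65.41  (c) BW = 25.94 Hz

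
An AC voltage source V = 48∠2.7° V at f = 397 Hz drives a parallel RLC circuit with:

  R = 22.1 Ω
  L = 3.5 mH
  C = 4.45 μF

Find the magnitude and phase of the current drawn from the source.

Step 1 — Angular frequency: ω = 2π·f = 2π·397 = 2494 rad/s.
Step 2 — Component impedances:
  R: Z = R = 22.1 Ω
  L: Z = jωL = j·2494·0.0035 = 0 + j8.73 Ω
  C: Z = 1/(jωC) = -j/(ω·C) = 0 - j90.09 Ω
Step 3 — Parallel combination: 1/Z_total = 1/R + 1/L + 1/C; Z_total = 3.55 + j8.115 Ω = 8.857∠66.4° Ω.
Step 4 — Source phasor: V = 48∠2.7° V = 47.95 + j2.261 V.
Step 5 — Ohm's law: I = V / Z_total = (47.95 + j2.261) / (3.55 + j8.115) = 2.403 - j4.857 A.
Step 6 — Convert to polar: |I| = 5.419 A, ∠I = -63.7°.

I = 5.419∠-63.7° A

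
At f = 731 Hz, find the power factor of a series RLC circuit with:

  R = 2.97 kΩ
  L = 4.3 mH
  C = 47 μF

Step 1 — Angular frequency: ω = 2π·f = 2π·731 = 4593 rad/s.
Step 2 — Component impedances:
  R: Z = R = 2970 Ω
  L: Z = jωL = j·4593·0.0043 = 0 + j19.75 Ω
  C: Z = 1/(jωC) = -j/(ω·C) = 0 - j4.632 Ω
Step 3 — Series combination: Z_total = R + L + C = 2970 + j15.12 Ω = 2970∠0.3° Ω.
Step 4 — Power factor: PF = cos(φ) = Re(Z)/|Z| = 2970/2970 = 1.
Step 5 — Type: Im(Z) = 15.12 ⇒ lagging (phase φ = 0.3°).

PF = 1 (lagging, φ = 0.3°)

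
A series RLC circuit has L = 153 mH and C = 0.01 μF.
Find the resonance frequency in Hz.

Step 1 — Resonance condition Im(Z)=0 gives ω₀ = 1/√(LC).
Step 2 — ω₀ = 1/√(0.153·1e-08) = 2.557e+04 rad/s.
Step 3 — f₀ = ω₀/(2π) = 4069 Hz.

f₀ = 4069 Hz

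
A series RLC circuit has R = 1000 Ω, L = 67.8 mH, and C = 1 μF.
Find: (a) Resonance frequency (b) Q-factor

Step 1 — Resonance condition Im(Z)=0 gives ω₀ = 1/√(LC).
Step 2 — ω₀ = 1/√(0.0678·1e-06) = 3840 rad/s.
Step 3 — f₀ = ω₀/(2π) = 611.2 Hz.
Step 4 — Series Q: Q = ω₀L/R = 3840·0.0678/1000 = 0.2604.

(a) f₀ = 611.2 Hz  (b) Q = 0.2604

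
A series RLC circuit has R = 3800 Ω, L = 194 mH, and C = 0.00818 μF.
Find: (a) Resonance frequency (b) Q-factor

Step 1 — Resonance condition Im(Z)=0 gives ω₀ = 1/√(LC).
Step 2 — ω₀ = 1/√(0.194·8.18e-09) = 2.51e+04 rad/s.
Step 3 — f₀ = ω₀/(2π) = 3995 Hz.
Step 4 — Series Q: Q = ω₀L/R = 2.51e+04·0.194/3800 = 1.282.

(a) f₀ = 3995 Hz  (b) Q = 1.282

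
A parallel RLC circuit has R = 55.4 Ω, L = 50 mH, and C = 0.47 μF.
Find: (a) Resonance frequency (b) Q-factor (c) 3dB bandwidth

Step 1 — Resonance: ω₀ = 1/√(LC) = 1/√(0.05·4.7e-07) = 6523 rad/s.
Step 2 — f₀ = ω₀/(2π) = 1038 Hz.
Step 3 — Parallel Q: Q = R/(ω₀L) = 55.4/(6523·0.05) = 0.1699.
Step 4 — Bandwidth: Δω = ω₀/Q = 3.841e+04 rad/s; BW = Δω/(2π) = 6112 Hz.

(a) f₀ = 1038 Hz  (b) Q = 0.1699  (c) BW = 6112 Hz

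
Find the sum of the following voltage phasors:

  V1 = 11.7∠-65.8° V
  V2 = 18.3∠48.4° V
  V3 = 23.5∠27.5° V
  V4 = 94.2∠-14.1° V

Step 1 — Convert each phasor to rectangular form:
  V1 = 11.7·(cos(-65.8°) + j·sin(-65.8°)) = 4.796 - j10.67 V
  V2 = 18.3·(cos(48.4°) + j·sin(48.4°)) = 12.15 + j13.68 V
  V3 = 23.5·(cos(27.5°) + j·sin(27.5°)) = 20.84 + j10.85 V
  V4 = 94.2·(cos(-14.1°) + j·sin(-14.1°)) = 91.36 - j22.95 V
Step 2 — Sum components: V_total = 129.2 - j9.085 V.
Step 3 — Convert to polar: |V_total| = 129.5 V, ∠V_total = -4.0°.

V_total = 129.5∠-4.0° V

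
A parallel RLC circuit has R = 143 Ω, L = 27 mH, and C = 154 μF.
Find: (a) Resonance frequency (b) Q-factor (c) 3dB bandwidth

Step 1 — Resonance: ω₀ = 1/√(LC) = 1/√(0.027·0.000154) = 490.4 rad/s.
Step 2 — f₀ = ω₀/(2π) = 78.05 Hz.
Step 3 — Parallel Q: Q = R/(ω₀L) = 143/(490.4·0.027) = 10.8.
Step 4 — Bandwidth: Δω = ω₀/Q = 45.41 rad/s; BW = Δω/(2π) = 7.227 Hz.

(a) f₀ = 78.05 Hz  (b) Q = 10.8  (c) BW = 7.227 Hz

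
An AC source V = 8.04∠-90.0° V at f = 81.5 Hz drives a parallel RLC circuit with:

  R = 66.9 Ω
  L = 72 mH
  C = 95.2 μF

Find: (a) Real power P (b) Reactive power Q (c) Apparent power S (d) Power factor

Step 1 — Angular frequency: ω = 2π·f = 2π·81.5 = 512.1 rad/s.
Step 2 — Component impedances:
  R: Z = R = 66.9 Ω
  L: Z = jωL = j·512.1·0.072 = 0 + j36.87 Ω
  C: Z = 1/(jωC) = -j/(ω·C) = 0 - j20.51 Ω
Step 3 — Parallel combination: 1/Z_total = 1/R + 1/L + 1/C; Z_total = 21.63 - j31.29 Ω = 38.04∠-55.3° Ω.
Step 4 — Source phasor: V = 8.04∠-90.0° V = 0 - j8.04 V.
Step 5 — Current: I = V / Z = 0.1739 - j0.1202 A = 0.2114∠-34.7° A.
Step 6 — Complex power: S = V·I* = 0.9662 - j1.398 VA.
Step 7 — Real power: P = Re(S) = 0.9662 W.
Step 8 — Reactive power: Q = Im(S) = -1.398 VAR.
Step 9 — Apparent power: |S| = 1.699 VA.
Step 10 — Power factor: PF = P/|S| = 0.5686 (leading).

(a) P = 0.9662 W  (b) Q = -1.398 VAR  (c) S = 1.699 VA  (d) PF = 0.5686 (leading)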